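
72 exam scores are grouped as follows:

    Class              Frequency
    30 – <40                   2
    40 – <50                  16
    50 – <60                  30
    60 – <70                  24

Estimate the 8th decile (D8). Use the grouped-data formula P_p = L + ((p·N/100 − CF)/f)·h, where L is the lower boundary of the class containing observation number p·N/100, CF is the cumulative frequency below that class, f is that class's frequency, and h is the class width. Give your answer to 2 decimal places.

N = 72; target position k = 80/100 · 72 = 57.6.
Cumulative frequencies: 2, 18, 48, 72.
Observation 57.6 falls in the class 60 – <70.
L = 60, CF = 48, f = 24, h = 10.
P80 = 60 + ((57.6 − 48)/24)·10 = 60 + 4 = 64.

64.00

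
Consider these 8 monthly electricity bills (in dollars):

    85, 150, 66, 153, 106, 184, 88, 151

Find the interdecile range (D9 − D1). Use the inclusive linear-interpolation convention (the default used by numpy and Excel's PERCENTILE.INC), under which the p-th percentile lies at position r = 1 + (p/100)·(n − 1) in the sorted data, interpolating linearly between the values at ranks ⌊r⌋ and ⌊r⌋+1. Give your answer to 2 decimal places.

83.00

Sorted: 66, 85, 88, 106, 150, 151, 153, 184.
n = 8.
P10: r = 1.7; ranks 1–2 are 66, 85; interpolating gives 79.3.
P90: r = 7.3; ranks 7–8 are 153, 184; interpolating gives 162.3.
Difference: 162.3 − 79.3 = 83.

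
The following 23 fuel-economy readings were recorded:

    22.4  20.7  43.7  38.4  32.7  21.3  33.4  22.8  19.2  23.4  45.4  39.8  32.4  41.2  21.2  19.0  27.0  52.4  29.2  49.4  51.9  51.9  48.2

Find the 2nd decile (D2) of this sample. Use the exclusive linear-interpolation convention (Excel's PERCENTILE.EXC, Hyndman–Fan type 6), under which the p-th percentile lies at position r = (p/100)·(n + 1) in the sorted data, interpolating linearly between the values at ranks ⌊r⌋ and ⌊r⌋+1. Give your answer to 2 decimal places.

Sorted: 19.0, 19.2, 20.7, 21.2, 21.3, 22.4, 22.8, 23.4, 27.0, 29.2, 32.4, 32.7, 33.4, 38.4, 39.8, 41.2, 43.7, 45.4, 48.2, 49.4, 51.9, 51.9, 52.4.
n = 23.
r = (20/100)·(23 + 1) = 4.8.
Rank 4 is 21.2 and rank 5 is 21.3.
Interpolate: 21.2 + 0.8·(21.3 − 21.2) = 21.2 + 0.8·0.1 = 21.28.

21.28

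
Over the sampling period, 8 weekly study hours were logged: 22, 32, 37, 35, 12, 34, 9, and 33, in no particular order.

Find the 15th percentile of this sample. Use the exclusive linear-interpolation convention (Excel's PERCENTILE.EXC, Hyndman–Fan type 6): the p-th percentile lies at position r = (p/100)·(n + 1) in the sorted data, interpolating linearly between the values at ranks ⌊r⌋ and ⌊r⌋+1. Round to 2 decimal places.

Sorted: 9, 12, 22, 32, 33, 34, 35, 37.
n = 8.
r = (15/100)·(8 + 1) = 1.35.
Rank 1 is 9 and rank 2 is 12.
Interpolate: 9 + 0.35·(12 − 9) = 9 + 0.35·3 = 10.05.

10.05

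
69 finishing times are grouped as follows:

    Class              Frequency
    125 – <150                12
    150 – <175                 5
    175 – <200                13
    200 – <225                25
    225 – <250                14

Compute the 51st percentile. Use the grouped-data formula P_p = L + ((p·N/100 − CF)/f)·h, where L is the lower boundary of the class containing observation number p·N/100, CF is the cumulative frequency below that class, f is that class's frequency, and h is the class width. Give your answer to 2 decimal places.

205.19

N = 69; target position k = 51/100 · 69 = 35.19.
Cumulative frequencies: 12, 17, 30, 55, 69.
Observation 35.19 falls in the class 200 – <225.
L = 200, CF = 30, f = 25, h = 25.
P51 = 200 + ((35.19 − 30)/25)·25 = 200 + 5.19 = 205.19.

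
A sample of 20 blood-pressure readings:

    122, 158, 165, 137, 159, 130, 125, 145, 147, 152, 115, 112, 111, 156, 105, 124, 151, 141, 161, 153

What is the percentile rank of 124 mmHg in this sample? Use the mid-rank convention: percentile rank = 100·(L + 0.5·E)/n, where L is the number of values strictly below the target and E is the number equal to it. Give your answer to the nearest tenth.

27.5

Sorted: 105, 111, 112, 115, 122, 124, 125, 130, 137, 141, 145, 147, 151, 152, 153, 156, 158, 159, 161, 165.
Count below 124: L = 5; count equal: E = 1; n = 20.
Percentile rank = 100·(5 + 0.5·1)/20 = 100·5.5/20 = 27.5.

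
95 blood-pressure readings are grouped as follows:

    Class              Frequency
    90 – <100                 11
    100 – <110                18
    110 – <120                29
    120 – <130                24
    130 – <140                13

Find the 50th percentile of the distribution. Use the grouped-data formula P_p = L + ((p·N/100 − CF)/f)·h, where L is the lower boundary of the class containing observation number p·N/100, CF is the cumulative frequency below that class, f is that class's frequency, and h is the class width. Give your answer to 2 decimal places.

116.38

N = 95; target position k = 50/100 · 95 = 47.5.
Cumulative frequencies: 11, 29, 58, 82, 95.
Observation 47.5 falls in the class 110 – <120.
L = 110, CF = 29, f = 29, h = 10.
P50 = 110 + ((47.5 − 29)/29)·10 = 110 + 6.37931 = 116.379.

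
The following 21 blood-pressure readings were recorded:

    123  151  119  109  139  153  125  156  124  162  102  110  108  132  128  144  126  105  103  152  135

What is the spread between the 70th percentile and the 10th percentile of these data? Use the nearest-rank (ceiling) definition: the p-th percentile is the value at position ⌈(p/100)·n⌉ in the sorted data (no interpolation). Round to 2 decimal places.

34.00

Sorted: 102, 103, 105, 108, 109, 110, 119, 123, 124, 125, 126, 128, 132, 135, 139, 144, 151, 152, 153, 156, 162.
n = 21.
P10: rank ⌈10/100·21⌉ = 3 → 105.
P70: rank ⌈70/100·21⌉ = 15 → 139.
Difference: 139 − 105 = 34.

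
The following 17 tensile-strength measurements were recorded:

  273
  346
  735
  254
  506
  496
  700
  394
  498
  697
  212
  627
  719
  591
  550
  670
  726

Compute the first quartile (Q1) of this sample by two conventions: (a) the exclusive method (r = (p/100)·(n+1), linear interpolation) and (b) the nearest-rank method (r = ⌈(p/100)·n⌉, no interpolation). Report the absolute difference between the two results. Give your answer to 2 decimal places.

Sorted: 212, 254, 273, 346, 394, 496, 498, 506, 550, 591, 627, 670, 697, 700, 719, 726, 735.
n = 17.
(a) r = 4.5; between ranks 4 (346) and 5 (394): 370.
(b) the nearest-rank method: rank 5 → 394.
|370 − 394| = 24.

24.00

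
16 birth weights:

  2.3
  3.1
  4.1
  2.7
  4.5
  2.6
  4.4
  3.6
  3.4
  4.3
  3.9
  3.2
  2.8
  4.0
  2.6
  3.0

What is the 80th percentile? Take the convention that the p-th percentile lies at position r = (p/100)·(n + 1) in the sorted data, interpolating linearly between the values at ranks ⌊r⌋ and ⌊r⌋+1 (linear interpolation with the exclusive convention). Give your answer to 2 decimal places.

Sorted: 2.3, 2.6, 2.6, 2.7, 2.8, 3.0, 3.1, 3.2, 3.4, 3.6, 3.9, 4.0, 4.1, 4.3, 4.4, 4.5.
n = 16.
r = (80/100)·(16 + 1) = 13.6.
Rank 13 is 4.1 and rank 14 is 4.3.
Interpolate: 4.1 + 0.6·(4.3 − 4.1) = 4.1 + 0.6·0.2 = 4.22.

4.22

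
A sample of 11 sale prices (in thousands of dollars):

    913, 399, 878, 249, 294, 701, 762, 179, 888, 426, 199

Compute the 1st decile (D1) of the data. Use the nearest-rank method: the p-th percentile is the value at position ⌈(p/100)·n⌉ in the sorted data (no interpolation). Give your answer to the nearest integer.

199

Sorted: 179, 199, 249, 294, 399, 426, 701, 762, 878, 888, 913.
n = 11.
Position = ⌈10/100 · 11⌉ = ⌈1.1⌉ = 2.
The value at rank 2 is 199.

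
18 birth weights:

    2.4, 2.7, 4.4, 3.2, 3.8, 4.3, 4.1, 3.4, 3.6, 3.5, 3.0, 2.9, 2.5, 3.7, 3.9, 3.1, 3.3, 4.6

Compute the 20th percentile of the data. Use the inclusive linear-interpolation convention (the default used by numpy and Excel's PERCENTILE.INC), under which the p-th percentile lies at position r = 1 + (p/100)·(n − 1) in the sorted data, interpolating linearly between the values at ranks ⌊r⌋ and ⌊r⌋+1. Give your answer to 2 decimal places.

Sorted: 2.4, 2.5, 2.7, 2.9, 3.0, 3.1, 3.2, 3.3, 3.4, 3.5, 3.6, 3.7, 3.8, 3.9, 4.1, 4.3, 4.4, 4.6.
n = 18.
r = 1 + (20/100)·(18 − 1) = 1 + 3.4 = 4.4.
Rank 4 is 2.9 and rank 5 is 3.0.
Interpolate: 2.9 + 0.4·(3.0 − 2.9) = 2.9 + 0.4·0.1 = 2.94.

2.94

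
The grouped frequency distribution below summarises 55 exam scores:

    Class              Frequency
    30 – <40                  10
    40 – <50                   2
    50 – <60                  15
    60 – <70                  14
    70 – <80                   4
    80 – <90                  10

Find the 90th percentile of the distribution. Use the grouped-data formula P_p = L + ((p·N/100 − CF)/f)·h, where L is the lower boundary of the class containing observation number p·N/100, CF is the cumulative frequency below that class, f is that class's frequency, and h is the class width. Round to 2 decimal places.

84.50

N = 55; target position k = 90/100 · 55 = 49.5.
Cumulative frequencies: 10, 12, 27, 41, 45, 55.
Observation 49.5 falls in the class 80 – <90.
L = 80, CF = 45, f = 10, h = 10.
P90 = 80 + ((49.5 − 45)/10)·10 = 80 + 4.5 = 84.5.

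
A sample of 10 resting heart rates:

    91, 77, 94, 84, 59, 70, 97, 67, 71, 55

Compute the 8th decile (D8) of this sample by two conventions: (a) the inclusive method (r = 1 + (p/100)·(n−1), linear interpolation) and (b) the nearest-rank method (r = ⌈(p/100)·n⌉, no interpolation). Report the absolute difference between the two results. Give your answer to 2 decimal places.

Sorted: 55, 59, 67, 70, 71, 77, 84, 91, 94, 97.
n = 10.
(a) r = 8.2; between ranks 8 (91) and 9 (94): 91.6.
(b) the nearest-rank method: rank 8 → 91.
|91.6 − 91| = 0.6.

0.60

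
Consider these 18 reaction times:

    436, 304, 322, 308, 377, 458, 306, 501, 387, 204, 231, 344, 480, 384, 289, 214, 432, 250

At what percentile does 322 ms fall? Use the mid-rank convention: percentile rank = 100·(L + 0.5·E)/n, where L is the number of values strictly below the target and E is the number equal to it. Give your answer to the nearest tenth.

Sorted: 204, 214, 231, 250, 289, 304, 306, 308, 322, 344, 377, 384, 387, 432, 436, 458, 480, 501.
Count below 322: L = 8; count equal: E = 1; n = 18.
Percentile rank = 100·(8 + 0.5·1)/18 = 100·8.5/18 = 47.22.

47.2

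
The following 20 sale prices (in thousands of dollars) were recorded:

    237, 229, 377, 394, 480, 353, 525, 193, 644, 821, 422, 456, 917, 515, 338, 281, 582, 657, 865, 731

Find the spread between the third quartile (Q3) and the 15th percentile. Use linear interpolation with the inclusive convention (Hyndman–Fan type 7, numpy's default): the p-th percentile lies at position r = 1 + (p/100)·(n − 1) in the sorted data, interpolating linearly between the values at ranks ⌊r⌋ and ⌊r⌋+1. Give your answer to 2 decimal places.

372.85

Sorted: 193, 229, 237, 281, 338, 353, 377, 394, 422, 456, 480, 515, 525, 582, 644, 657, 731, 821, 865, 917.
n = 20.
P15: r = 3.85; ranks 3–4 are 237, 281; interpolating gives 274.4.
P75: r = 15.25; ranks 15–16 are 644, 657; interpolating gives 647.25.
Difference: 647.25 − 274.4 = 372.85.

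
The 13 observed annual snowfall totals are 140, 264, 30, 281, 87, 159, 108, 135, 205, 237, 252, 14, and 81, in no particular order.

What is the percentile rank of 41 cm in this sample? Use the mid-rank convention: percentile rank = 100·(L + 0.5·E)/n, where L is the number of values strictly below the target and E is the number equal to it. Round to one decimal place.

Sorted: 14, 30, 81, 87, 108, 135, 140, 159, 205, 237, 252, 264, 281.
Count below 41: L = 2; count equal: E = 0; n = 13.
Percentile rank = 100·(2 + 0.5·0)/13 = 100·2/13 = 15.38.

15.4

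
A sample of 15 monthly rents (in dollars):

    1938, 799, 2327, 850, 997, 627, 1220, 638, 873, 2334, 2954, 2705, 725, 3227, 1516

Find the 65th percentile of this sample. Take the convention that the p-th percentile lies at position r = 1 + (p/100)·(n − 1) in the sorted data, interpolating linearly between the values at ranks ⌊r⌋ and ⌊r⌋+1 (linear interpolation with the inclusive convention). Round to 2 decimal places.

Sorted: 627, 638, 725, 799, 850, 873, 997, 1220, 1516, 1938, 2327, 2334, 2705, 2954, 3227.
n = 15.
r = 1 + (65/100)·(15 − 1) = 1 + 9.1 = 10.1.
Rank 10 is 1938 and rank 11 is 2327.
Interpolate: 1938 + 0.1·(2327 − 1938) = 1938 + 0.1·389 = 1976.9.

1976.90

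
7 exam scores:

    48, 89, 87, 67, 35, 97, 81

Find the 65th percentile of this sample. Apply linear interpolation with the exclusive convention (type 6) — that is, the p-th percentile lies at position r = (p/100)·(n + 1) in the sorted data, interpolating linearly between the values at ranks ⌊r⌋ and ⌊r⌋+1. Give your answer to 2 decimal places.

87.40

Sorted: 35, 48, 67, 81, 87, 89, 97.
n = 7.
r = (65/100)·(7 + 1) = 5.2.
Rank 5 is 87 and rank 6 is 89.
Interpolate: 87 + 0.2·(89 − 87) = 87 + 0.2·2 = 87.4.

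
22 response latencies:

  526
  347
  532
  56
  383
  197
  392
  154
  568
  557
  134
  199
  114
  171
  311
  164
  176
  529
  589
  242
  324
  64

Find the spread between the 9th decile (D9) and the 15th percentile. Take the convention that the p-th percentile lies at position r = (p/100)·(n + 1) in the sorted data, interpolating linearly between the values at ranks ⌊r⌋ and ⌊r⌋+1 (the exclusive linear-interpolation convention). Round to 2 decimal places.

441.70

Sorted: 56, 64, 114, 134, 154, 164, 171, 176, 197, 199, 242, 311, 324, 347, 383, 392, 526, 529, 532, 557, 568, 589.
n = 22.
P15: r = 3.45; ranks 3–4 are 114, 134; interpolating gives 123.
P90: r = 20.7; ranks 20–21 are 557, 568; interpolating gives 564.7.
Difference: 564.7 − 123 = 441.7.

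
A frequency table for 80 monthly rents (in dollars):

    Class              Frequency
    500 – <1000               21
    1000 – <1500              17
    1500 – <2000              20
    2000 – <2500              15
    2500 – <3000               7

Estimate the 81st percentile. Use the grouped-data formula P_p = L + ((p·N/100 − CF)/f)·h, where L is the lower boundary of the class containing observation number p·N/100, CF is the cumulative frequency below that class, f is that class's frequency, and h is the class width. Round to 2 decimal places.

2226.67

N = 80; target position k = 81/100 · 80 = 64.8.
Cumulative frequencies: 21, 38, 58, 73, 80.
Observation 64.8 falls in the class 2000 – <2500.
L = 2000, CF = 58, f = 15, h = 500.
P81 = 2000 + ((64.8 − 58)/15)·500 = 2000 + 226.667 = 2226.67.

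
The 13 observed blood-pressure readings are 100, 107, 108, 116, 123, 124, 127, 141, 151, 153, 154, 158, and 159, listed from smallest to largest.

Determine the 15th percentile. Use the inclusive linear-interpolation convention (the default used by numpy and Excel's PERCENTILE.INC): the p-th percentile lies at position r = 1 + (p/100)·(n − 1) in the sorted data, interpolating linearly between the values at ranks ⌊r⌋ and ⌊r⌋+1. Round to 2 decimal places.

107.80

n = 13.
r = 1 + (15/100)·(13 − 1) = 1 + 1.8 = 2.8.
Rank 2 is 107 and rank 3 is 108.
Interpolate: 107 + 0.8·(108 − 107) = 107 + 0.8·1 = 107.8.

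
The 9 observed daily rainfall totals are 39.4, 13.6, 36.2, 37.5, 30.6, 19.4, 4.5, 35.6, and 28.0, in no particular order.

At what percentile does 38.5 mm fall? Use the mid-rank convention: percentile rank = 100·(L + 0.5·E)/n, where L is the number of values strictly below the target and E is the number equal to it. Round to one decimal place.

Sorted: 4.5, 13.6, 19.4, 28.0, 30.6, 35.6, 36.2, 37.5, 39.4.
Count below 38.5: L = 8; count equal: E = 0; n = 9.
Percentile rank = 100·(8 + 0.5·0)/9 = 100·8/9 = 88.89.

88.9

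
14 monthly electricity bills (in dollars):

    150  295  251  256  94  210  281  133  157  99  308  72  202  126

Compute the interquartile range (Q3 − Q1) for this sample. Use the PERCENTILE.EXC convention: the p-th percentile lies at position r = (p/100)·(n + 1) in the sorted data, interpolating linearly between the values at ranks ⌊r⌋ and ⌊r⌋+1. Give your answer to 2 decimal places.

Sorted: 72, 94, 99, 126, 133, 150, 157, 202, 210, 251, 256, 281, 295, 308.
n = 14.
P25: r = 3.75; ranks 3–4 are 99, 126; interpolating gives 119.25.
P75: r = 11.25; ranks 11–12 are 256, 281; interpolating gives 262.25.
Difference: 262.25 − 119.25 = 143.

143.00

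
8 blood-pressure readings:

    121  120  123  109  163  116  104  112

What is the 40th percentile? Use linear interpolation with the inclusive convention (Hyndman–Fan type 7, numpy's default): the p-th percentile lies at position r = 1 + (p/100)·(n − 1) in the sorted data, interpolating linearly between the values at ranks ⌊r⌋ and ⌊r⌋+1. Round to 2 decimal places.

Sorted: 104, 109, 112, 116, 120, 121, 123, 163.
n = 8.
r = 1 + (40/100)·(8 − 1) = 1 + 2.8 = 3.8.
Rank 3 is 112 and rank 4 is 116.
Interpolate: 112 + 0.8·(116 − 112) = 112 + 0.8·4 = 115.2.

115.20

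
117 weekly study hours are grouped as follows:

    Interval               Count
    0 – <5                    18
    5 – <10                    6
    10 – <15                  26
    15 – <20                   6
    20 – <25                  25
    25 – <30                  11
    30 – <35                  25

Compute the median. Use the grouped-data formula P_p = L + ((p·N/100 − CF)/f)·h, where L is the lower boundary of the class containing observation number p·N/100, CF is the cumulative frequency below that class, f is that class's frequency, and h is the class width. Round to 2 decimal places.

20.50

N = 117; target position k = 50/100 · 117 = 58.5.
Cumulative frequencies: 18, 24, 50, 56, 81, 92, 117.
Observation 58.5 falls in the class 20 – <25.
L = 20, CF = 56, f = 25, h = 5.
P50 = 20 + ((58.5 − 56)/25)·5 = 20 + 0.5 = 20.5.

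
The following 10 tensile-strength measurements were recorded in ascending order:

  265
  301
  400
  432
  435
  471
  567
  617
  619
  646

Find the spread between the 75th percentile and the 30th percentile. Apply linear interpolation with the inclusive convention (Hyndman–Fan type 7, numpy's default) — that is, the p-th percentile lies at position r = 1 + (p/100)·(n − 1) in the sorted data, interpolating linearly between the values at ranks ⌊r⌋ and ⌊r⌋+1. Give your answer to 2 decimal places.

n = 10.
P30: r = 3.7; ranks 3–4 are 400, 432; interpolating gives 422.4.
P75: r = 7.75; ranks 7–8 are 567, 617; interpolating gives 604.5.
Difference: 604.5 − 422.4 = 182.1.

182.10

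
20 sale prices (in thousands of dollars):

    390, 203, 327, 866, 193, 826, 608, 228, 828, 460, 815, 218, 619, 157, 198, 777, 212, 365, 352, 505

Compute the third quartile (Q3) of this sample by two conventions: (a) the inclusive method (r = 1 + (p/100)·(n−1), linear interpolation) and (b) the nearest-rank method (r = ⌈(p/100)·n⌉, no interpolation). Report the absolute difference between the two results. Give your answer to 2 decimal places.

39.50

Sorted: 157, 193, 198, 203, 212, 218, 228, 327, 352, 365, 390, 460, 505, 608, 619, 777, 815, 826, 828, 866.
n = 20.
(a) r = 15.25; between ranks 15 (619) and 16 (777): 658.5.
(b) the nearest-rank method: rank 15 → 619.
|658.5 − 619| = 39.5.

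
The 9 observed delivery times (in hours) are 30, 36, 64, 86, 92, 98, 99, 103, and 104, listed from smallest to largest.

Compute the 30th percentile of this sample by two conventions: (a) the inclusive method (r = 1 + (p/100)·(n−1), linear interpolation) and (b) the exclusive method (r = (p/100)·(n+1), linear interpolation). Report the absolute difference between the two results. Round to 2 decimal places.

8.80

n = 9.
(a) r = 3.4; between ranks 3 (64) and 4 (86): 72.8.
(b) r = 3 → value at rank 3 = 64.
|72.8 − 64| = 8.8.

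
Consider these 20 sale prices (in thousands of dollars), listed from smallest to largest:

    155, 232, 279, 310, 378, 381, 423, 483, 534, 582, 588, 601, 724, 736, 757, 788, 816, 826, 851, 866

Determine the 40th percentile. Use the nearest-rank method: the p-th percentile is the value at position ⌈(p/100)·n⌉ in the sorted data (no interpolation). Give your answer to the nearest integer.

n = 20.
Position = ⌈40/100 · 20⌉ = ⌈8⌉ = 8.
The value at rank 8 is 483.

483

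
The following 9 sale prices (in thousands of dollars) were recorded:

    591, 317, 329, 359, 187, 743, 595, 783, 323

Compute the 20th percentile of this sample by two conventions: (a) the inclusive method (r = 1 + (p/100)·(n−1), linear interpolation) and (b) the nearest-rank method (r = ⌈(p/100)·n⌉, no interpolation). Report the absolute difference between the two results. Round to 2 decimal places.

3.60

Sorted: 187, 317, 323, 329, 359, 591, 595, 743, 783.
n = 9.
(a) r = 2.6; between ranks 2 (317) and 3 (323): 320.6.
(b) the nearest-rank method: rank 2 → 317.
|320.6 − 317| = 3.6.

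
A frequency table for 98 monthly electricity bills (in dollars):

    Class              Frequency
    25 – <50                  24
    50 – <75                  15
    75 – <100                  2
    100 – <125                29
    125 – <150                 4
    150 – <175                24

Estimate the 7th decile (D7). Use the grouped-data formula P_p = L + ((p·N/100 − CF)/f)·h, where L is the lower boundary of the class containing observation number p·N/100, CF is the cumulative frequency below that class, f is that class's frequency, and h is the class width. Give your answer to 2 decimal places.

N = 98; target position k = 70/100 · 98 = 68.6.
Cumulative frequencies: 24, 39, 41, 70, 74, 98.
Observation 68.6 falls in the class 100 – <125.
L = 100, CF = 41, f = 29, h = 25.
P70 = 100 + ((68.6 − 41)/29)·25 = 100 + 23.7931 = 123.793.

123.79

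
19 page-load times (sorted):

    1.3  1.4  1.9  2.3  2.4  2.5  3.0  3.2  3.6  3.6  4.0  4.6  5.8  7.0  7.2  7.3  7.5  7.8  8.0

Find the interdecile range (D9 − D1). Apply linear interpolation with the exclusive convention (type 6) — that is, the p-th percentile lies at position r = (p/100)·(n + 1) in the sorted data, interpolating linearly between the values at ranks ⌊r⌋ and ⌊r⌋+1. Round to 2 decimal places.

6.40

n = 19.
P10: r = 2 (integer) → 1.4.
P90: r = 18 (integer) → 7.8.
Difference: 7.8 − 1.4 = 6.4.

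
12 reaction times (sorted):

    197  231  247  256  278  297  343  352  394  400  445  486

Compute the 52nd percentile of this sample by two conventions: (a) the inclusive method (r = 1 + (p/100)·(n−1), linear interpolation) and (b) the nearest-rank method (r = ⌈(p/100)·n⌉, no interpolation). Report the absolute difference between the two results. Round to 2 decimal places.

12.88

n = 12.
(a) r = 6.72; between ranks 6 (297) and 7 (343): 330.12.
(b) the nearest-rank method: rank 7 → 343.
|330.12 − 343| = 12.88.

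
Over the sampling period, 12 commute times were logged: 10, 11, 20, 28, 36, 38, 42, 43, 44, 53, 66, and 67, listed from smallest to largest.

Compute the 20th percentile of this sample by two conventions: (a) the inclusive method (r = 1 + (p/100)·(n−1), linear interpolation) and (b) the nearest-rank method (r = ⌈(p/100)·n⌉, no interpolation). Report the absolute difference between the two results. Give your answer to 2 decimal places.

1.60

n = 12.
(a) r = 3.2; between ranks 3 (20) and 4 (28): 21.6.
(b) the nearest-rank method: rank 3 → 20.
|21.6 − 20| = 1.6.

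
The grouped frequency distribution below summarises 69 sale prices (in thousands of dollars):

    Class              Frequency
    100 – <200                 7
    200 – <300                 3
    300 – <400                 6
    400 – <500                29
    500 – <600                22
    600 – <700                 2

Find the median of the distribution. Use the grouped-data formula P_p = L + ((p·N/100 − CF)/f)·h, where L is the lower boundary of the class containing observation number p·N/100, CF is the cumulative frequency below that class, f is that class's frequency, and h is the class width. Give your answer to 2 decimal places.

463.79

N = 69; target position k = 50/100 · 69 = 34.5.
Cumulative frequencies: 7, 10, 16, 45, 67, 69.
Observation 34.5 falls in the class 400 – <500.
L = 400, CF = 16, f = 29, h = 100.
P50 = 400 + ((34.5 − 16)/29)·100 = 400 + 63.7931 = 463.793.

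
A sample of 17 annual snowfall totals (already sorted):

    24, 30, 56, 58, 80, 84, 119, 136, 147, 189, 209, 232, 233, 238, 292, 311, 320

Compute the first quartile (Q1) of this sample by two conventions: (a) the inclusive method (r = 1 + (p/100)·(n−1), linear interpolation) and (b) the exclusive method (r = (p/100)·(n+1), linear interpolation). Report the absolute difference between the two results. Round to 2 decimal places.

11.00

n = 17.
(a) r = 5 → value at rank 5 = 80.
(b) r = 4.5; between ranks 4 (58) and 5 (80): 69.
|80 − 69| = 11.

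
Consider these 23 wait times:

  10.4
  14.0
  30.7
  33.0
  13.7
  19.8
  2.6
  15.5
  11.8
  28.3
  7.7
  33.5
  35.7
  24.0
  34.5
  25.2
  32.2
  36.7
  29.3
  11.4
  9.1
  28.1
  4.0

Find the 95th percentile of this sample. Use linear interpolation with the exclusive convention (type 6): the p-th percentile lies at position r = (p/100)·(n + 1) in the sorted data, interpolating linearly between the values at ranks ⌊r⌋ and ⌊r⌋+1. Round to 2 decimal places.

Sorted: 2.6, 4.0, 7.7, 9.1, 10.4, 11.4, 11.8, 13.7, 14.0, 15.5, 19.8, 24.0, 25.2, 28.1, 28.3, 29.3, 30.7, 32.2, 33.0, 33.5, 34.5, 35.7, 36.7.
n = 23.
r = (95/100)·(23 + 1) = 22.8.
Rank 22 is 35.7 and rank 23 is 36.7.
Interpolate: 35.7 + 0.8·(36.7 − 35.7) = 35.7 + 0.8·1 = 36.5.

36.50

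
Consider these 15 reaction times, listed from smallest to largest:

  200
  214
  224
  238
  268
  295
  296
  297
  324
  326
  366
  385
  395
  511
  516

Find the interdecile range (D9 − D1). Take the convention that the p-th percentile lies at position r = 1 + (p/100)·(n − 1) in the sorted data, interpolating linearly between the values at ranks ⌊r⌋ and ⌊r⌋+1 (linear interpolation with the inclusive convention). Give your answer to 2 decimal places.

246.60

n = 15.
P10: r = 2.4; ranks 2–3 are 214, 224; interpolating gives 218.
P90: r = 13.6; ranks 13–14 are 395, 511; interpolating gives 464.6.
Difference: 464.6 − 218 = 246.6.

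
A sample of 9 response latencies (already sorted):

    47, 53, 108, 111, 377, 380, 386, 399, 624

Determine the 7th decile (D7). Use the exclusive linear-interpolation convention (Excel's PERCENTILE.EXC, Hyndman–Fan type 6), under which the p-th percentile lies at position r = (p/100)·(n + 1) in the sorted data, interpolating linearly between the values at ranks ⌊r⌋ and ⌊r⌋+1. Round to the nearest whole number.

386

n = 9.
r = (70/100)·(9 + 1) = 7.
r is an integer, so P70 is the value at rank 7: 386.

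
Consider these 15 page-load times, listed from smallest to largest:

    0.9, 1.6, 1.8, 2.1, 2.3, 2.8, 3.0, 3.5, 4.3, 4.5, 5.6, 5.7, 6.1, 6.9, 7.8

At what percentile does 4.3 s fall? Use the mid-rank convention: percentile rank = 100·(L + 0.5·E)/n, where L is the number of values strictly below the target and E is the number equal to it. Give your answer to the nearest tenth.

Count below 4.3: L = 8; count equal: E = 1; n = 15.
Percentile rank = 100·(8 + 0.5·1)/15 = 100·8.5/15 = 56.67.

56.7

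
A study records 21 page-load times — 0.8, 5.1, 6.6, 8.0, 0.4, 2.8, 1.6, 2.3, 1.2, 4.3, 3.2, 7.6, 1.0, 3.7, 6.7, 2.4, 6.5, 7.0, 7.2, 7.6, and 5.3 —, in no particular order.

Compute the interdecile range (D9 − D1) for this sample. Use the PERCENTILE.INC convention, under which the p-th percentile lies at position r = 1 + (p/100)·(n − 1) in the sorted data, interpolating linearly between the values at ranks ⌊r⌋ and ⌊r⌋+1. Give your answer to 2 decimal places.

Sorted: 0.4, 0.8, 1.0, 1.2, 1.6, 2.3, 2.4, 2.8, 3.2, 3.7, 4.3, 5.1, 5.3, 6.5, 6.6, 6.7, 7.0, 7.2, 7.6, 7.6, 8.0.
n = 21.
P10: r = 3 (integer) → 1.
P90: r = 19 (integer) → 7.6.
Difference: 7.6 − 1 = 6.6.

6.60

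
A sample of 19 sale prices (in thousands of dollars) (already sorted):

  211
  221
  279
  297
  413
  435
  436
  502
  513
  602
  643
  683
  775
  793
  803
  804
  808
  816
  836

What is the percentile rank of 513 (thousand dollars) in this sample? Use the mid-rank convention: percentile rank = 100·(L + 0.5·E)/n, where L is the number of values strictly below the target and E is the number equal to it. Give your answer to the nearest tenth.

44.7

Count below 513: L = 8; count equal: E = 1; n = 19.
Percentile rank = 100·(8 + 0.5·1)/19 = 100·8.5/19 = 44.74.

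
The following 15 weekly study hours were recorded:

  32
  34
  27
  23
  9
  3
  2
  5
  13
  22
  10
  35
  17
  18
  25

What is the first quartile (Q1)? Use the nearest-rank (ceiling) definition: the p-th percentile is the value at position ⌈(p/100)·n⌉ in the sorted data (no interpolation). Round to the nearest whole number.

9

Sorted: 2, 3, 5, 9, 10, 13, 17, 18, 22, 23, 25, 27, 32, 34, 35.
n = 15.
Position = ⌈25/100 · 15⌉ = ⌈3.75⌉ = 4.
The value at rank 4 is 9.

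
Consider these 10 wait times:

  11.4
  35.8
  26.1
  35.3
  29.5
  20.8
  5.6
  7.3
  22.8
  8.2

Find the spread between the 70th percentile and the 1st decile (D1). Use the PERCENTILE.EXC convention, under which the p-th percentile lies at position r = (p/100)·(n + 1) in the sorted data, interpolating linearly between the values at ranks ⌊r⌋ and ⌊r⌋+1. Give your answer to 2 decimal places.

22.71

Sorted: 5.6, 7.3, 8.2, 11.4, 20.8, 22.8, 26.1, 29.5, 35.3, 35.8.
n = 10.
P10: r = 1.1; ranks 1–2 are 5.6, 7.3; interpolating gives 5.77.
P70: r = 7.7; ranks 7–8 are 26.1, 29.5; interpolating gives 28.48.
Difference: 28.48 − 5.77 = 22.71.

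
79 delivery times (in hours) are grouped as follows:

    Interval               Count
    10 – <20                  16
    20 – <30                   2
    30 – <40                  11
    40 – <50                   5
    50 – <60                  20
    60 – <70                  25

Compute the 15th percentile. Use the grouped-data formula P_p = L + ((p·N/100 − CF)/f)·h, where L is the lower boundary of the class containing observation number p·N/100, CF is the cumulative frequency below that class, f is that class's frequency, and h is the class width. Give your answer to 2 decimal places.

N = 79; target position k = 15/100 · 79 = 11.85.
Cumulative frequencies: 16, 18, 29, 34, 54, 79.
Observation 11.85 falls in the class 10 – <20.
L = 10, CF = 0, f = 16, h = 10.
P15 = 10 + ((11.85 − 0)/16)·10 = 10 + 7.40625 = 17.4062.

17.41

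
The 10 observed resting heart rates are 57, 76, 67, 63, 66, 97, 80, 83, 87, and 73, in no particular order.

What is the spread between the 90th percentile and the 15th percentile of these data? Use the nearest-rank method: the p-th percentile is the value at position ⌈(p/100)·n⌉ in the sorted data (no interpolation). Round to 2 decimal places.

Sorted: 57, 63, 66, 67, 73, 76, 80, 83, 87, 97.
n = 10.
P15: rank ⌈15/100·10⌉ = 2 → 63.
P90: rank ⌈90/100·10⌉ = 9 → 87.
Difference: 87 − 63 = 24.

24.00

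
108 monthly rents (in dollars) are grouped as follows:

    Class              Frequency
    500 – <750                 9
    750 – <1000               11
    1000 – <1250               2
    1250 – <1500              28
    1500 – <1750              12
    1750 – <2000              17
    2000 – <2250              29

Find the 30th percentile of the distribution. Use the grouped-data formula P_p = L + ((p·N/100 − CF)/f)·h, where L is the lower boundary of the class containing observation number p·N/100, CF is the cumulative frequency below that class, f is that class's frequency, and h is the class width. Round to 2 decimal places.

N = 108; target position k = 30/100 · 108 = 32.4.
Cumulative frequencies: 9, 20, 22, 50, 62, 79, 108.
Observation 32.4 falls in the class 1250 – <1500.
L = 1250, CF = 22, f = 28, h = 250.
P30 = 1250 + ((32.4 − 22)/28)·250 = 1250 + 92.8571 = 1342.86.

1342.86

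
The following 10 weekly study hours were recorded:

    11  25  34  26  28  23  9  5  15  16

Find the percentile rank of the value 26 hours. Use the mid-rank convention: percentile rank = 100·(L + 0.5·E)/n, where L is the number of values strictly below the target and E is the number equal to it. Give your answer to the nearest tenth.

75.0

Sorted: 5, 9, 11, 15, 16, 23, 25, 26, 28, 34.
Count below 26: L = 7; count equal: E = 1; n = 10.
Percentile rank = 100·(7 + 0.5·1)/10 = 100·7.5/10 = 75.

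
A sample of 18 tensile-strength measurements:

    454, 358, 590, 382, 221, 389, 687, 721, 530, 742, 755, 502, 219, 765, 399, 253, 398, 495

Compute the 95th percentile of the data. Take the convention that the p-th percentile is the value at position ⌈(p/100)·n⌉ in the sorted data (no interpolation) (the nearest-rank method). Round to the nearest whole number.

Sorted: 219, 221, 253, 358, 382, 389, 398, 399, 454, 495, 502, 530, 590, 687, 721, 742, 755, 765.
n = 18.
Position = ⌈95/100 · 18⌉ = ⌈17.1⌉ = 18.
The value at rank 18 is 765.

765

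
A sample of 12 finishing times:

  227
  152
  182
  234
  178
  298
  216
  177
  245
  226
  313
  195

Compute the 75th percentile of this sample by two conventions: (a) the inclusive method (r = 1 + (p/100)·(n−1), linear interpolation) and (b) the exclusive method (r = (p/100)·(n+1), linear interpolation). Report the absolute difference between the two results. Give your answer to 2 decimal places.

Sorted: 152, 177, 178, 182, 195, 216, 226, 227, 234, 245, 298, 313.
n = 12.
(a) r = 9.25; between ranks 9 (234) and 10 (245): 236.75.
(b) r = 9.75; between ranks 9 (234) and 10 (245): 242.25.
|236.75 − 242.25| = 5.5.

5.50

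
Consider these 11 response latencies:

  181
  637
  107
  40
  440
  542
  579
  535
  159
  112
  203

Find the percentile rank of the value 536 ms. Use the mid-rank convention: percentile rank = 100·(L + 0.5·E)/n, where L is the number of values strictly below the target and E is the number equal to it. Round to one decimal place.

72.7

Sorted: 40, 107, 112, 159, 181, 203, 440, 535, 542, 579, 637.
Count below 536: L = 8; count equal: E = 0; n = 11.
Percentile rank = 100·(8 + 0.5·0)/11 = 100·8/11 = 72.73.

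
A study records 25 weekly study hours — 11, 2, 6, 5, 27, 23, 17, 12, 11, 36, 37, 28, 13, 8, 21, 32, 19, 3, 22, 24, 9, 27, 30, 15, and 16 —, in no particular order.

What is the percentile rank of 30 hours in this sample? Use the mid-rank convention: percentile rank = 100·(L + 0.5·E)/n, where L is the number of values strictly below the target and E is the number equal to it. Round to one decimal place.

Sorted: 2, 3, 5, 6, 8, 9, 11, 11, 12, 13, 15, 16, 17, 19, 21, 22, 23, 24, 27, 27, 28, 30, 32, 36, 37.
Count below 30: L = 21; count equal: E = 1; n = 25.
Percentile rank = 100·(21 + 0.5·1)/25 = 100·21.5/25 = 86.

86.0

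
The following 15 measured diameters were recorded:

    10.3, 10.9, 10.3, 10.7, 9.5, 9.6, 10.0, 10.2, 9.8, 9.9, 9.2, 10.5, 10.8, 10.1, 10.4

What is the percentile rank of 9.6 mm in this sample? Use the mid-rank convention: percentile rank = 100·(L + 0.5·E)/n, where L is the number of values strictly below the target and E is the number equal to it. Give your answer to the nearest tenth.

Sorted: 9.2, 9.5, 9.6, 9.8, 9.9, 10.0, 10.1, 10.2, 10.3, 10.3, 10.4, 10.5, 10.7, 10.8, 10.9.
Count below 9.6: L = 2; count equal: E = 1; n = 15.
Percentile rank = 100·(2 + 0.5·1)/15 = 100·2.5/15 = 16.67.

16.7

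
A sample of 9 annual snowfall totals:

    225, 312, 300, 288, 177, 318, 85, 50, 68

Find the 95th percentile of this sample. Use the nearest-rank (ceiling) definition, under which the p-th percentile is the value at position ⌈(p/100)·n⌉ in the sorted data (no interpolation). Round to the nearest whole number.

318

Sorted: 50, 68, 85, 177, 225, 288, 300, 312, 318.
n = 9.
Position = ⌈95/100 · 9⌉ = ⌈8.55⌉ = 9.
The value at rank 9 is 318.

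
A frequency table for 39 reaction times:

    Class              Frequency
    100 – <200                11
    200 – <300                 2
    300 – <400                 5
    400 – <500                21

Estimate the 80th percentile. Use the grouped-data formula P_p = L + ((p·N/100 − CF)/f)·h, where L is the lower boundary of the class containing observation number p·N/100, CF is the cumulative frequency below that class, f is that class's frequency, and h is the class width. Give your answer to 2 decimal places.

462.86

N = 39; target position k = 80/100 · 39 = 31.2.
Cumulative frequencies: 11, 13, 18, 39.
Observation 31.2 falls in the class 400 – <500.
L = 400, CF = 18, f = 21, h = 100.
P80 = 400 + ((31.2 − 18)/21)·100 = 400 + 62.8571 = 462.857.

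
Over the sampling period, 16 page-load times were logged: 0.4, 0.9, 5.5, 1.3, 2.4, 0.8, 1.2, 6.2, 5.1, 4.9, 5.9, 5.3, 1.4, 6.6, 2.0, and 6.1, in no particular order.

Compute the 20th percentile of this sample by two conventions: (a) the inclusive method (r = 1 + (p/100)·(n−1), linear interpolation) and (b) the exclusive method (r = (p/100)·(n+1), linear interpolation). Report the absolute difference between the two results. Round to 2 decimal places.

Sorted: 0.4, 0.8, 0.9, 1.2, 1.3, 1.4, 2.0, 2.4, 4.9, 5.1, 5.3, 5.5, 5.9, 6.1, 6.2, 6.6.
n = 16.
(a) r = 4 → value at rank 4 = 1.2.
(b) r = 3.4; between ranks 3 (0.9) and 4 (1.2): 1.02.
|1.2 − 1.02| = 0.18.

0.18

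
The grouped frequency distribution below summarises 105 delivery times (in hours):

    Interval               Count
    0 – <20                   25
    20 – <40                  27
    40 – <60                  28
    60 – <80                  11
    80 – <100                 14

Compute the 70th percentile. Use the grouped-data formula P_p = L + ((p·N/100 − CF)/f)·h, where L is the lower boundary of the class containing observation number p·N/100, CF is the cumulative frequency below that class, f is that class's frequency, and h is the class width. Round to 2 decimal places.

N = 105; target position k = 70/100 · 105 = 73.5.
Cumulative frequencies: 25, 52, 80, 91, 105.
Observation 73.5 falls in the class 40 – <60.
L = 40, CF = 52, f = 28, h = 20.
P70 = 40 + ((73.5 − 52)/28)·20 = 40 + 15.3571 = 55.3571.

55.36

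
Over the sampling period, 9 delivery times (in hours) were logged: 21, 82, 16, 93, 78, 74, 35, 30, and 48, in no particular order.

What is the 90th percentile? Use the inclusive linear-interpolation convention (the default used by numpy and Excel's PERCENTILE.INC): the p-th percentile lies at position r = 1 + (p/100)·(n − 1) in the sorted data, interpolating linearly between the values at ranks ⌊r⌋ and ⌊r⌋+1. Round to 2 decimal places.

84.20

Sorted: 16, 21, 30, 35, 48, 74, 78, 82, 93.
n = 9.
r = 1 + (90/100)·(9 − 1) = 1 + 7.2 = 8.2.
Rank 8 is 82 and rank 9 is 93.
Interpolate: 82 + 0.2·(93 − 82) = 82 + 0.2·11 = 84.2.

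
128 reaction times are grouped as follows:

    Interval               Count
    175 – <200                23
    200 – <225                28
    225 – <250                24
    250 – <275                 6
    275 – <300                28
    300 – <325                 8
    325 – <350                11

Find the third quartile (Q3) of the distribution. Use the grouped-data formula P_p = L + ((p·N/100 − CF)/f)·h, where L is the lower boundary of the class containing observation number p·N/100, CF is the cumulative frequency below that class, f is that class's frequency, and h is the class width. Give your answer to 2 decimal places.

288.39

N = 128; target position k = 75/100 · 128 = 96.
Cumulative frequencies: 23, 51, 75, 81, 109, 117, 128.
Observation 96 falls in the class 275 – <300.
L = 275, CF = 81, f = 28, h = 25.
P75 = 275 + ((96 − 81)/28)·25 = 275 + 13.3929 = 288.393.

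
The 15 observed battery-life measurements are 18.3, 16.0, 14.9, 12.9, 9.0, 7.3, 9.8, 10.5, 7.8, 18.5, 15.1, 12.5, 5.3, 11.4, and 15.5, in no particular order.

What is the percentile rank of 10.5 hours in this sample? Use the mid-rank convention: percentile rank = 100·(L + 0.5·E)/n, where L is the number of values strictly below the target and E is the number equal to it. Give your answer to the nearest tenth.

Sorted: 5.3, 7.3, 7.8, 9.0, 9.8, 10.5, 11.4, 12.5, 12.9, 14.9, 15.1, 15.5, 16.0, 18.3, 18.5.
Count below 10.5: L = 5; count equal: E = 1; n = 15.
Percentile rank = 100·(5 + 0.5·1)/15 = 100·5.5/15 = 36.67.

36.7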